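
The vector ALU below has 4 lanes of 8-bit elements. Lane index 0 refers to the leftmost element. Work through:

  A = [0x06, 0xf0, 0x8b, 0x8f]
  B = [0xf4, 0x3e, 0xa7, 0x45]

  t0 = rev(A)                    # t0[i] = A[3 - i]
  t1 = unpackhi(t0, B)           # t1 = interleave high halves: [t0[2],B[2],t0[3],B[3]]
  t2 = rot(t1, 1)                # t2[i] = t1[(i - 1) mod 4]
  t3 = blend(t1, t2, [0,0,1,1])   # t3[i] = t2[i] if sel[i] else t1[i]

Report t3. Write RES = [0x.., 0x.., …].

RES = [ 0xf0  0xa7  0xa7  0x06 ]

t0 = [0x8f, 0x8b, 0xf0, 0x06]
t1 = [0xf0, 0xa7, 0x06, 0x45]
t2 = [0x45, 0xf0, 0xa7, 0x06]
t3 = [0xf0, 0xa7, 0xa7, 0x06]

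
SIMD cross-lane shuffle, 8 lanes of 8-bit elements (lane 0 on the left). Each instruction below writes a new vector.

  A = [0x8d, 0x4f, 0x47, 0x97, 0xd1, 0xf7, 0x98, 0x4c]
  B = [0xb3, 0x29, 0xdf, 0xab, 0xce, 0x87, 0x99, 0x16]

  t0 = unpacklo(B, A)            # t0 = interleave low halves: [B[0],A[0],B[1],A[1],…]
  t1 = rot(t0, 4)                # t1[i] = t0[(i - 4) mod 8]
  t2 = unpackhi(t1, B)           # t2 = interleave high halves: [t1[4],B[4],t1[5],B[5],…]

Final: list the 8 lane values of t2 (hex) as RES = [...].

  t0: b3 8d 29 4f df 47 ab 97
  t1: df 47 ab 97 b3 8d 29 4f
  t2: b3 ce 8d 87 29 99 4f 16

RES = [0xb3, 0xce, 0x8d, 0x87, 0x29, 0x99, 0x4f, 0x16]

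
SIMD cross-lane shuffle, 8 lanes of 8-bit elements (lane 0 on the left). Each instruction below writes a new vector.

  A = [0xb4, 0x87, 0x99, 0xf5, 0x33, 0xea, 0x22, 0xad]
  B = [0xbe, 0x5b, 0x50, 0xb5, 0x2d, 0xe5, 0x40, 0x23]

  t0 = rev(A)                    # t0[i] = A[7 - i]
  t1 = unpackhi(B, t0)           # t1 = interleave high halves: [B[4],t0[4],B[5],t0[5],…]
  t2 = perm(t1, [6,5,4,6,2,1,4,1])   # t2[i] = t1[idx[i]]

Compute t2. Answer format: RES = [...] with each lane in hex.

  t0: ad 22 ea 33 f5 99 87 b4
  t1: 2d f5 e5 99 40 87 23 b4
  t2: 23 87 40 23 e5 f5 40 f5

RES = [ 0x23  0x87  0x40  0x23  0xe5  0xf5  0x40  0xf5 ]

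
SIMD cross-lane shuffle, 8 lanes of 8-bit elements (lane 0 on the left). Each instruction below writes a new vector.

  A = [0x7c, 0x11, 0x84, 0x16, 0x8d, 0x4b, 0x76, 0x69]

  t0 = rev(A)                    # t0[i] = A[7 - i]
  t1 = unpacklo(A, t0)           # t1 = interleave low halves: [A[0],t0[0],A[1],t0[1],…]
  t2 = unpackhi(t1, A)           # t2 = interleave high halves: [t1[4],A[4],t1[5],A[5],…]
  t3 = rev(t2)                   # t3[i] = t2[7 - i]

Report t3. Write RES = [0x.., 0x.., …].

t0 = [0x69, 0x76, 0x4b, 0x8d, 0x16, 0x84, 0x11, 0x7c]
t1 = [0x7c, 0x69, 0x11, 0x76, 0x84, 0x4b, 0x16, 0x8d]
t2 = [0x84, 0x8d, 0x4b, 0x4b, 0x16, 0x76, 0x8d, 0x69]
t3 = [0x69, 0x8d, 0x76, 0x16, 0x4b, 0x4b, 0x8d, 0x84]

RES = [ 0x69  0x8d  0x76  0x16  0x4b  0x4b  0x8d  0x84 ]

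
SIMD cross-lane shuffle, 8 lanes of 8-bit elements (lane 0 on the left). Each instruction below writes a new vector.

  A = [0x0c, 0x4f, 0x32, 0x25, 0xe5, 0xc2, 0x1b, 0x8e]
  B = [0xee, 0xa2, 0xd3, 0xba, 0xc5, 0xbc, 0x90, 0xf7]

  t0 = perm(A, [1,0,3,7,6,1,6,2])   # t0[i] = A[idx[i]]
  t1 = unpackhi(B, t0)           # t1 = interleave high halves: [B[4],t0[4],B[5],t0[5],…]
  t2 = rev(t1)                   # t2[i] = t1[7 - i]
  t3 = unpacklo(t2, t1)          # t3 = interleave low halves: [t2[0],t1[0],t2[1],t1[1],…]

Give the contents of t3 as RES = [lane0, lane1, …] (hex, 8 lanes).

RES = [ 0x32  0xc5  0xf7  0x1b  0x1b  0xbc  0x90  0x4f ]

→ t0 |4f|0c|25|8e|1b|4f|1b|32|
→ t1 |c5|1b|bc|4f|90|1b|f7|32|
→ t2 |32|f7|1b|90|4f|bc|1b|c5|
→ t3 |32|c5|f7|1b|1b|bc|90|4f|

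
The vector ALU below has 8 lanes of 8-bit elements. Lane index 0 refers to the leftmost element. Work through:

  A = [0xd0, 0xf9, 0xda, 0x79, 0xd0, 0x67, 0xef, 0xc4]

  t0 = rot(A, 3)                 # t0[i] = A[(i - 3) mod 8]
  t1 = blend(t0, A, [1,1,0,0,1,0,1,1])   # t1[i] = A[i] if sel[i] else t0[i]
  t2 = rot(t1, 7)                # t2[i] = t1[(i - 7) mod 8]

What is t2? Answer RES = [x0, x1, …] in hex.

t0 = [0x67, 0xef, 0xc4, 0xd0, 0xf9, 0xda, 0x79, 0xd0]
t1 = [0xd0, 0xf9, 0xc4, 0xd0, 0xd0, 0xda, 0xef, 0xc4]
t2 = [0xf9, 0xc4, 0xd0, 0xd0, 0xda, 0xef, 0xc4, 0xd0]

RES = [0xf9, 0xc4, 0xd0, 0xd0, 0xda, 0xef, 0xc4, 0xd0]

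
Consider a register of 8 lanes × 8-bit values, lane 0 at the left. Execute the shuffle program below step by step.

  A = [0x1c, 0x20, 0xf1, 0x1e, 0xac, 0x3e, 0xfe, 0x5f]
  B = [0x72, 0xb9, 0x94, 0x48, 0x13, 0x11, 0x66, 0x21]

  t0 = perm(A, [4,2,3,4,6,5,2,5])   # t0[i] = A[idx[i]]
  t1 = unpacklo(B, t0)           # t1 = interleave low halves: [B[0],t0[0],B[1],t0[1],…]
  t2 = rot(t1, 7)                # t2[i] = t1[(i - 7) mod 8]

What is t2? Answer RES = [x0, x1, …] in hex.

RES = [0xac, 0xb9, 0xf1, 0x94, 0x1e, 0x48, 0xac, 0x72]

  t0: ac f1 1e ac fe 3e f1 3e
  t1: 72 ac b9 f1 94 1e 48 ac
  t2: ac b9 f1 94 1e 48 ac 72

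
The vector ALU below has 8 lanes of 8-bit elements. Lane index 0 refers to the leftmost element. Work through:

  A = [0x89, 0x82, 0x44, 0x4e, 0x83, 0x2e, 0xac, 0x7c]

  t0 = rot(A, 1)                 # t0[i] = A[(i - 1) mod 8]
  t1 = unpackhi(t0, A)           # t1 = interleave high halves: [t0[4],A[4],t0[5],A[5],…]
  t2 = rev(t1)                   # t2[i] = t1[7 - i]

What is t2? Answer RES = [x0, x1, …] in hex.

RES = [0x7c, 0xac, 0xac, 0x2e, 0x2e, 0x83, 0x83, 0x4e]

  t0: 7c 89 82 44 4e 83 2e ac
  t1: 4e 83 83 2e 2e ac ac 7c
  t2: 7c ac ac 2e 2e 83 83 4e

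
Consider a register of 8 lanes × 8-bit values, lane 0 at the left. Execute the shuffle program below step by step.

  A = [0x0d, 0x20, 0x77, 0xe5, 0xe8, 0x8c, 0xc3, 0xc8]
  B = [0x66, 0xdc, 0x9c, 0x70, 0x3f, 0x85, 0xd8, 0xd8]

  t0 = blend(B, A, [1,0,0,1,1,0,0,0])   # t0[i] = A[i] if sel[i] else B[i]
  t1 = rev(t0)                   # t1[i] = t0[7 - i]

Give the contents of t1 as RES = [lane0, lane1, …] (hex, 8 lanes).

  t0: 0d dc 9c e5 e8 85 d8 d8
  t1: d8 d8 85 e8 e5 9c dc 0d

RES = [ 0xd8  0xd8  0x85  0xe8  0xe5  0x9c  0xdc  0x0d ]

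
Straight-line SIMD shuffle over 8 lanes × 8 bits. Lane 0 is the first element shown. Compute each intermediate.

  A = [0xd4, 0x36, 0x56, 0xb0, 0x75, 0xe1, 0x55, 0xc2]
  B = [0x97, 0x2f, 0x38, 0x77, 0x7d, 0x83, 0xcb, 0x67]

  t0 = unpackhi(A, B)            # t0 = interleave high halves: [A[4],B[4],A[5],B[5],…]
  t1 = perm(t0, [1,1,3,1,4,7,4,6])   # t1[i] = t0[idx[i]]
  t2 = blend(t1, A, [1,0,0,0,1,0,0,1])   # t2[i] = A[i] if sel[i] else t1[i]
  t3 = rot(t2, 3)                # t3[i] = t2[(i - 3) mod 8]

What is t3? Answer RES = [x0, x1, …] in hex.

RES = [ 0x67  0x55  0xc2  0xd4  0x7d  0x83  0x7d  0x75 ]

→ t0 |75|7d|e1|83|55|cb|c2|67|
→ t1 |7d|7d|83|7d|55|67|55|c2|
→ t2 |d4|7d|83|7d|75|67|55|c2|
→ t3 |67|55|c2|d4|7d|83|7d|75|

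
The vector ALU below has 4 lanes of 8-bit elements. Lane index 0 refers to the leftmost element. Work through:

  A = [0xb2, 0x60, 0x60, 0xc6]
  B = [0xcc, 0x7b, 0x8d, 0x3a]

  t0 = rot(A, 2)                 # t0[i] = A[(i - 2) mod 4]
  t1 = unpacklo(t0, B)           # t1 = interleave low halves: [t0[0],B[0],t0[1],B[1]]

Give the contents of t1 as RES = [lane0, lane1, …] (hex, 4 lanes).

  t0: 60 c6 b2 60
  t1: 60 cc c6 7b

RES = [0x60, 0xcc, 0xc6, 0x7b]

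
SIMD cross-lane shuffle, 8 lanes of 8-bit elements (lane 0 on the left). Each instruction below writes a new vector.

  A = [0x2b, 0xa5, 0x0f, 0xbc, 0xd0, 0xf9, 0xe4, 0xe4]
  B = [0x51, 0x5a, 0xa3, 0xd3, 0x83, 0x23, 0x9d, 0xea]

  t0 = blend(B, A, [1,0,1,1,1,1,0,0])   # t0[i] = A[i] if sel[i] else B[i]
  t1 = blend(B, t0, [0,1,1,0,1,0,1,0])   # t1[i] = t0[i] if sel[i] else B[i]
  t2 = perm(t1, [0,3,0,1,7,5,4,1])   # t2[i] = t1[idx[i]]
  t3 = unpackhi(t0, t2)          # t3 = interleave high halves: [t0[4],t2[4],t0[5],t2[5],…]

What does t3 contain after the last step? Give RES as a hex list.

RES = [0xd0, 0xea, 0xf9, 0x23, 0x9d, 0xd0, 0xea, 0x5a]

  t0: 2b 5a 0f bc d0 f9 9d ea
  t1: 51 5a 0f d3 d0 23 9d ea
  t2: 51 d3 51 5a ea 23 d0 5a
  t3: d0 ea f9 23 9d d0 ea 5a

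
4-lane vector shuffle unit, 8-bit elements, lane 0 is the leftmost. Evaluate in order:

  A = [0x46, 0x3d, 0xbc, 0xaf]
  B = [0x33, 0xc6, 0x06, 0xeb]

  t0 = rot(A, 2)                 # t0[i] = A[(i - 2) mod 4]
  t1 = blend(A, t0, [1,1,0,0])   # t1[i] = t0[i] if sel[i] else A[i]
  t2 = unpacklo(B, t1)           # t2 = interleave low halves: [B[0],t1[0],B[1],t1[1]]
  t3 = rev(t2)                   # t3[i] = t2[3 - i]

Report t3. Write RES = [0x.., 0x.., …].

RES = [0xaf, 0xc6, 0xbc, 0x33]

→ t0 |bc|af|46|3d|
→ t1 |bc|af|bc|af|
→ t2 |33|bc|c6|af|
→ t3 |af|c6|bc|33|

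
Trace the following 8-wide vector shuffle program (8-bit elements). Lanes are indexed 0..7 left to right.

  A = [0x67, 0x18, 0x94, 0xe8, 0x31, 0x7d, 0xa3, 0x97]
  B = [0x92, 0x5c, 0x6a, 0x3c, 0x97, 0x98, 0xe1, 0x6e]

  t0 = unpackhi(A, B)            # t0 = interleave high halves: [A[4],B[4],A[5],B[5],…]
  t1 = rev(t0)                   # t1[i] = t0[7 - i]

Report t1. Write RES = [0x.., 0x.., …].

RES = [ 0x6e  0x97  0xe1  0xa3  0x98  0x7d  0x97  0x31 ]

  t0: 31 97 7d 98 a3 e1 97 6e
  t1: 6e 97 e1 a3 98 7d 97 31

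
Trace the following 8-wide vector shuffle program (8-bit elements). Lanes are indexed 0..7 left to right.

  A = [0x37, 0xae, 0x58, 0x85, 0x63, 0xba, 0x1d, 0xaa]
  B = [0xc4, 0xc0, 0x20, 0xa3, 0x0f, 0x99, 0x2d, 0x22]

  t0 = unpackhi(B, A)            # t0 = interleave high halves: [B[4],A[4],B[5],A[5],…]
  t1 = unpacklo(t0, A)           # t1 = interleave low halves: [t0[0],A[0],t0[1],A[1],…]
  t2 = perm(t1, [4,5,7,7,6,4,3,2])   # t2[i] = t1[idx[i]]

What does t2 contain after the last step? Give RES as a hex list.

  t0: 0f 63 99 ba 2d 1d 22 aa
  t1: 0f 37 63 ae 99 58 ba 85
  t2: 99 58 85 85 ba 99 ae 63

RES = [0x99, 0x58, 0x85, 0x85, 0xba, 0x99, 0xae, 0x63]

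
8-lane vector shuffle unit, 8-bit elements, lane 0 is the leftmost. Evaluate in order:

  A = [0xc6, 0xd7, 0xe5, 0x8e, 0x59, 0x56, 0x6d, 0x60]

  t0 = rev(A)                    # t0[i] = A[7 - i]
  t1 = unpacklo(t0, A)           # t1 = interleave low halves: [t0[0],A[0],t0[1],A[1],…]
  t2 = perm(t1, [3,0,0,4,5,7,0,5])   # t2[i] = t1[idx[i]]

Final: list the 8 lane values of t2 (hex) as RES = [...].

RES = [ 0xd7  0x60  0x60  0x56  0xe5  0x8e  0x60  0xe5 ]

t0 = [0x60, 0x6d, 0x56, 0x59, 0x8e, 0xe5, 0xd7, 0xc6]
t1 = [0x60, 0xc6, 0x6d, 0xd7, 0x56, 0xe5, 0x59, 0x8e]
t2 = [0xd7, 0x60, 0x60, 0x56, 0xe5, 0x8e, 0x60, 0xe5]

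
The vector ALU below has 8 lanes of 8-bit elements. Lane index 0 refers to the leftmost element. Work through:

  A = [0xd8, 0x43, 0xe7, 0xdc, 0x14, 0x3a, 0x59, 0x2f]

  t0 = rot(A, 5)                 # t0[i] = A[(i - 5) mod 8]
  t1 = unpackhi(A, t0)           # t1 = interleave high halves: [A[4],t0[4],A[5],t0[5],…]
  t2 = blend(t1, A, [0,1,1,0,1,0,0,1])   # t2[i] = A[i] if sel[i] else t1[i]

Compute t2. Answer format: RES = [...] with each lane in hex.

  t0: dc 14 3a 59 2f d8 43 e7
  t1: 14 2f 3a d8 59 43 2f e7
  t2: 14 43 e7 d8 14 43 2f 2f

RES = [ 0x14  0x43  0xe7  0xd8  0x14  0x43  0x2f  0x2f ]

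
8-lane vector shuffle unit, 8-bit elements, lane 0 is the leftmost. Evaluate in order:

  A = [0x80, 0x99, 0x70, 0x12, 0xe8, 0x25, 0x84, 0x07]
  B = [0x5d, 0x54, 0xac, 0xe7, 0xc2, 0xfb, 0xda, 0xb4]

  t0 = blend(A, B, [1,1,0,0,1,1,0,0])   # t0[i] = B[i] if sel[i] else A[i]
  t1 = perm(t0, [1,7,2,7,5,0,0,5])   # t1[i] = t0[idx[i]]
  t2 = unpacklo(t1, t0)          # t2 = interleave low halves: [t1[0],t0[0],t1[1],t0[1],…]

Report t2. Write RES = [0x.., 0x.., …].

  t0: 5d 54 70 12 c2 fb 84 07
  t1: 54 07 70 07 fb 5d 5d fb
  t2: 54 5d 07 54 70 70 07 12

RES = [ 0x54  0x5d  0x07  0x54  0x70  0x70  0x07  0x12 ]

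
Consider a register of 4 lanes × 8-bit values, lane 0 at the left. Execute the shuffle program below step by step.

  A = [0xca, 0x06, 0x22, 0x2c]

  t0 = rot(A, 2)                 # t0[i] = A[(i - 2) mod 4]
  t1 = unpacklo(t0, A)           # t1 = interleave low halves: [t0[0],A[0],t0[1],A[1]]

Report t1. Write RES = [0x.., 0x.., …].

RES = [ 0x22  0xca  0x2c  0x06 ]

  t0: 22 2c ca 06
  t1: 22 ca 2c 06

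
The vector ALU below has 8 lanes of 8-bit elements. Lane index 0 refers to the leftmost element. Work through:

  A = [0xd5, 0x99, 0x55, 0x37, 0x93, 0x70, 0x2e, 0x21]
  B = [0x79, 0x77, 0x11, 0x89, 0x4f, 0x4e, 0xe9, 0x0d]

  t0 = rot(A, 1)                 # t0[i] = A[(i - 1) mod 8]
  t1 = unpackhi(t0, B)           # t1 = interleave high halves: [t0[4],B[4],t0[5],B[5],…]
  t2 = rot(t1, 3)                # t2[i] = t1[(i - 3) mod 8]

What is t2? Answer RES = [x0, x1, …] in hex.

RES = [0xe9, 0x2e, 0x0d, 0x37, 0x4f, 0x93, 0x4e, 0x70]

→ t0 |21|d5|99|55|37|93|70|2e|
→ t1 |37|4f|93|4e|70|e9|2e|0d|
→ t2 |e9|2e|0d|37|4f|93|4e|70|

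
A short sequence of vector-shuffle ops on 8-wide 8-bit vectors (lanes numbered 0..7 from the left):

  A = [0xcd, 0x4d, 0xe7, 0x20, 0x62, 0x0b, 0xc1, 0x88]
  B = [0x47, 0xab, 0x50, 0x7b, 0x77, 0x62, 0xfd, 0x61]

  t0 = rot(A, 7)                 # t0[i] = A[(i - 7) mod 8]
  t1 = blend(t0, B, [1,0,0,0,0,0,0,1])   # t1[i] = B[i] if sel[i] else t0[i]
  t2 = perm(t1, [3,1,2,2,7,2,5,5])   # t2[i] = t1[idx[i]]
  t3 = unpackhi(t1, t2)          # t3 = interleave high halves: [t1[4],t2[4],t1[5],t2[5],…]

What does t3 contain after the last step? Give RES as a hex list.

RES = [ 0x0b  0x61  0xc1  0x20  0x88  0xc1  0x61  0xc1 ]

→ t0 |4d|e7|20|62|0b|c1|88|cd|
→ t1 |47|e7|20|62|0b|c1|88|61|
→ t2 |62|e7|20|20|61|20|c1|c1|
→ t3 |0b|61|c1|20|88|c1|61|c1|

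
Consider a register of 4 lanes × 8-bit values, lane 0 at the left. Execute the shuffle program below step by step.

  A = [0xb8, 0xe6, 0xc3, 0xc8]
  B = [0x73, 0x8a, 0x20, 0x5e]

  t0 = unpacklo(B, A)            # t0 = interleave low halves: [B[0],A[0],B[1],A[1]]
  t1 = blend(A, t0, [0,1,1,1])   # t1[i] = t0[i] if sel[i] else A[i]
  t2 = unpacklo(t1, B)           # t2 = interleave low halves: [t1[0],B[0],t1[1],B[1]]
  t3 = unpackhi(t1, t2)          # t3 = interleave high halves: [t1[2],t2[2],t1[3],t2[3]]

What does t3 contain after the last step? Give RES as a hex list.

RES = [ 0x8a  0xb8  0xe6  0x8a ]

  t0: 73 b8 8a e6
  t1: b8 b8 8a e6
  t2: b8 73 b8 8a
  t3: 8a b8 e6 8a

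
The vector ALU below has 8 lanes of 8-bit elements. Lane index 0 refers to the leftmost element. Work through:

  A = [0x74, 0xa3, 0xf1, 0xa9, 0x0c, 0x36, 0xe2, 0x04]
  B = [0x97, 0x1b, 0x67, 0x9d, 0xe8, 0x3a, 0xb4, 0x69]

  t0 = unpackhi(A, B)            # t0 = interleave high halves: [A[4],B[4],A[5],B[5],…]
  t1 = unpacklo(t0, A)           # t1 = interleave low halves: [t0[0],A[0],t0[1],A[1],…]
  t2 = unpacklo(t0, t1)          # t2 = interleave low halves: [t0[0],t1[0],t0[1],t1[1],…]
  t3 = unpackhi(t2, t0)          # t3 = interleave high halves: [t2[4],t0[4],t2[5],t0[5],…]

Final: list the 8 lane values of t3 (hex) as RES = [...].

RES = [ 0x36  0xe2  0xe8  0xb4  0x3a  0x04  0xa3  0x69 ]

t0 = [0x0c, 0xe8, 0x36, 0x3a, 0xe2, 0xb4, 0x04, 0x69]
t1 = [0x0c, 0x74, 0xe8, 0xa3, 0x36, 0xf1, 0x3a, 0xa9]
t2 = [0x0c, 0x0c, 0xe8, 0x74, 0x36, 0xe8, 0x3a, 0xa3]
t3 = [0x36, 0xe2, 0xe8, 0xb4, 0x3a, 0x04, 0xa3, 0x69]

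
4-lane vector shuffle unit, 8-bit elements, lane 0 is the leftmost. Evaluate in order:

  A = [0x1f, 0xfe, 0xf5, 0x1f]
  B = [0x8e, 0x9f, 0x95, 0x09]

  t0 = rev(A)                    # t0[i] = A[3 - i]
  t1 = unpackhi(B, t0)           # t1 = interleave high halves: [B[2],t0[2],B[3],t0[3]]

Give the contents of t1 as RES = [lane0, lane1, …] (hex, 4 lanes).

RES = [ 0x95  0xfe  0x09  0x1f ]

t0 = [0x1f, 0xf5, 0xfe, 0x1f]
t1 = [0x95, 0xfe, 0x09, 0x1f]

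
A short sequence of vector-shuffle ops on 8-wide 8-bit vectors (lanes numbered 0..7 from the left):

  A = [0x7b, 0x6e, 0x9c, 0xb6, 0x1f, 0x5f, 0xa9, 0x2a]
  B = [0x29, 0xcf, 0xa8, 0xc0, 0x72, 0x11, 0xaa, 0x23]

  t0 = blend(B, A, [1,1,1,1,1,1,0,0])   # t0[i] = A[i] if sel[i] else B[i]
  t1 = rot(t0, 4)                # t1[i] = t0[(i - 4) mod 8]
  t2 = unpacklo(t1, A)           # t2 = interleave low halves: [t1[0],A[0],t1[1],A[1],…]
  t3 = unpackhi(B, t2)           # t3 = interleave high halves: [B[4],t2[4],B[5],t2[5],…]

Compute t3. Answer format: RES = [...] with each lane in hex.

RES = [ 0x72  0xaa  0x11  0x9c  0xaa  0x23  0x23  0xb6 ]

→ t0 |7b|6e|9c|b6|1f|5f|aa|23|
→ t1 |1f|5f|aa|23|7b|6e|9c|b6|
→ t2 |1f|7b|5f|6e|aa|9c|23|b6|
→ t3 |72|aa|11|9c|aa|23|23|b6|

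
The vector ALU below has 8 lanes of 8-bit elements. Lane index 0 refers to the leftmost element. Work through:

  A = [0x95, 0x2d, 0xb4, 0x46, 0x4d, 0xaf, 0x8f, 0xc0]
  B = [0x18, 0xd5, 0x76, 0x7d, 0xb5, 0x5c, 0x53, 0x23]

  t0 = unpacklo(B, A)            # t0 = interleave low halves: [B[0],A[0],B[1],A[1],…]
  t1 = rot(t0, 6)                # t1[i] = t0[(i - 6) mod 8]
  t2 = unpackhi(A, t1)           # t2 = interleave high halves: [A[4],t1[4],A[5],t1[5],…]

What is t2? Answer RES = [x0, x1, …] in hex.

  t0: 18 95 d5 2d 76 b4 7d 46
  t1: d5 2d 76 b4 7d 46 18 95
  t2: 4d 7d af 46 8f 18 c0 95

RES = [0x4d, 0x7d, 0xaf, 0x46, 0x8f, 0x18, 0xc0, 0x95]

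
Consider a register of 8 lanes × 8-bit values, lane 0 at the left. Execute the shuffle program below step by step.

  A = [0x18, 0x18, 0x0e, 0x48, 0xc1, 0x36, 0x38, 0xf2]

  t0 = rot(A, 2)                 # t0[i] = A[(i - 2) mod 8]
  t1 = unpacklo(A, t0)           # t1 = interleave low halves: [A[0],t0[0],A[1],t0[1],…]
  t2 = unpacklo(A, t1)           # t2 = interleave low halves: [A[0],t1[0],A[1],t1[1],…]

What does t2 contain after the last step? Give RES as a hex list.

t0 = [0x38, 0xf2, 0x18, 0x18, 0x0e, 0x48, 0xc1, 0x36]
t1 = [0x18, 0x38, 0x18, 0xf2, 0x0e, 0x18, 0x48, 0x18]
t2 = [0x18, 0x18, 0x18, 0x38, 0x0e, 0x18, 0x48, 0xf2]

RES = [ 0x18  0x18  0x18  0x38  0x0e  0x18  0x48  0xf2 ]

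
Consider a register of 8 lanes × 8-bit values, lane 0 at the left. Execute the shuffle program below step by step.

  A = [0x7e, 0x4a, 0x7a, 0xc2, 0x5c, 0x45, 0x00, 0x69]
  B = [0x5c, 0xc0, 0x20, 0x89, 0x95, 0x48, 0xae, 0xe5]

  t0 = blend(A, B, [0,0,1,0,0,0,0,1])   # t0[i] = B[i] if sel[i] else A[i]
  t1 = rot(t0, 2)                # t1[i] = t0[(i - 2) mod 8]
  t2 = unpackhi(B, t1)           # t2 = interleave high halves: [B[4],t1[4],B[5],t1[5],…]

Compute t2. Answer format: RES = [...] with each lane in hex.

→ t0 |7e|4a|20|c2|5c|45|00|e5|
→ t1 |00|e5|7e|4a|20|c2|5c|45|
→ t2 |95|20|48|c2|ae|5c|e5|45|

RES = [ 0x95  0x20  0x48  0xc2  0xae  0x5c  0xe5  0x45 ]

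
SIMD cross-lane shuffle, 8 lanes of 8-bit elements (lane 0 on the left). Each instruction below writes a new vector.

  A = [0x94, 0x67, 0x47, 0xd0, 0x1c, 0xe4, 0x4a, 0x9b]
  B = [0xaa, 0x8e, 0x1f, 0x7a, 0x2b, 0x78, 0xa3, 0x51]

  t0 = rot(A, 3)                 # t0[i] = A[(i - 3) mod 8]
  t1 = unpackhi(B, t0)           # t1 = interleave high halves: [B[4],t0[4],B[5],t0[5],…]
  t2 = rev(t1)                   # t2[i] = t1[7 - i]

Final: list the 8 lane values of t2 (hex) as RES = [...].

RES = [0x1c, 0x51, 0xd0, 0xa3, 0x47, 0x78, 0x67, 0x2b]

  t0: e4 4a 9b 94 67 47 d0 1c
  t1: 2b 67 78 47 a3 d0 51 1c
  t2: 1c 51 d0 a3 47 78 67 2b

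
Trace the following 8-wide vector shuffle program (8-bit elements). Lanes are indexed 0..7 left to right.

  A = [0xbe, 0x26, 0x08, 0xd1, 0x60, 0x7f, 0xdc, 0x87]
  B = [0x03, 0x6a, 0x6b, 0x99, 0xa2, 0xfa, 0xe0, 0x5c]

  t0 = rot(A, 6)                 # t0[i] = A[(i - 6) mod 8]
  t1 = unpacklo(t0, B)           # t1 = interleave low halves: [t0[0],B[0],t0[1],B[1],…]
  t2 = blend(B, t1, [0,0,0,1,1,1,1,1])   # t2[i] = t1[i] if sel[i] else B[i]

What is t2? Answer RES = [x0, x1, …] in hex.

t0 = [0x08, 0xd1, 0x60, 0x7f, 0xdc, 0x87, 0xbe, 0x26]
t1 = [0x08, 0x03, 0xd1, 0x6a, 0x60, 0x6b, 0x7f, 0x99]
t2 = [0x03, 0x6a, 0x6b, 0x6a, 0x60, 0x6b, 0x7f, 0x99]

RES = [0x03, 0x6a, 0x6b, 0x6a, 0x60, 0x6b, 0x7f, 0x99]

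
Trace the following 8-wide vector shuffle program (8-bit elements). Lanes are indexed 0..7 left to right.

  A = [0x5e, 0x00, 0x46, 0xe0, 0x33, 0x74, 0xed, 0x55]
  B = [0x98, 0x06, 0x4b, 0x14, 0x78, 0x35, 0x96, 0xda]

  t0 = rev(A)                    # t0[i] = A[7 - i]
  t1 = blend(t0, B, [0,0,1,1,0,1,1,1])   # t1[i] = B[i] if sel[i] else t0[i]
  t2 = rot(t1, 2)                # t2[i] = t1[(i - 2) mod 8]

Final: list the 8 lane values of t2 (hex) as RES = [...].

RES = [ 0x96  0xda  0x55  0xed  0x4b  0x14  0xe0  0x35 ]

  t0: 55 ed 74 33 e0 46 00 5e
  t1: 55 ed 4b 14 e0 35 96 da
  t2: 96 da 55 ed 4b 14 e0 35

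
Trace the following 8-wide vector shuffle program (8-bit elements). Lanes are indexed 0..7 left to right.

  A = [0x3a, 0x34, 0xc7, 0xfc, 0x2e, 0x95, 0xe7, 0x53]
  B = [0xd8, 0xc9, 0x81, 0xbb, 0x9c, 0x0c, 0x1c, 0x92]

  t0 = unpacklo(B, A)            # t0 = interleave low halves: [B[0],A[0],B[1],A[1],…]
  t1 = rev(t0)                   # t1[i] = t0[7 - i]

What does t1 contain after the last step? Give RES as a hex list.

RES = [0xfc, 0xbb, 0xc7, 0x81, 0x34, 0xc9, 0x3a, 0xd8]

  t0: d8 3a c9 34 81 c7 bb fc
  t1: fc bb c7 81 34 c9 3a d8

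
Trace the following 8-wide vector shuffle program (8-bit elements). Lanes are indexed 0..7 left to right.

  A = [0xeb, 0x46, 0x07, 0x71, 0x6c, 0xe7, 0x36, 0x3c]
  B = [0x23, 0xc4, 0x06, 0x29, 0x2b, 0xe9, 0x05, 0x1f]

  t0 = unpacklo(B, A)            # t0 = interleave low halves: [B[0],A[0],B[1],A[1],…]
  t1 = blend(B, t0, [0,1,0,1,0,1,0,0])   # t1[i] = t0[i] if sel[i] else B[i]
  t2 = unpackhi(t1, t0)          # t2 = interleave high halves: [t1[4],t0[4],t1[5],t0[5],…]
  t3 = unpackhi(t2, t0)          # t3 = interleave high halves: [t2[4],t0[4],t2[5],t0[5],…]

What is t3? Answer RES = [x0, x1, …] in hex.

→ t0 |23|eb|c4|46|06|07|29|71|
→ t1 |23|eb|06|46|2b|07|05|1f|
→ t2 |2b|06|07|07|05|29|1f|71|
→ t3 |05|06|29|07|1f|29|71|71|

RES = [ 0x05  0x06  0x29  0x07  0x1f  0x29  0x71  0x71 ]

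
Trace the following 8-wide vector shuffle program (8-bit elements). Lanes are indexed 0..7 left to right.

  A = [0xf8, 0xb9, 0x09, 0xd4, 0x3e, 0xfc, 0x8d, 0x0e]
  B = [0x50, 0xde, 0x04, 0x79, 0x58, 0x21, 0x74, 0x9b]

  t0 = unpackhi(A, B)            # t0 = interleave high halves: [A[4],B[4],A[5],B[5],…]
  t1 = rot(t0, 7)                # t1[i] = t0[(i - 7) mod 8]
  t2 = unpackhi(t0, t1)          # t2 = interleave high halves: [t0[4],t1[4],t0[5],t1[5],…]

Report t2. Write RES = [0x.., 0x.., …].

RES = [ 0x8d  0x74  0x74  0x0e  0x0e  0x9b  0x9b  0x3e ]

→ t0 |3e|58|fc|21|8d|74|0e|9b|
→ t1 |58|fc|21|8d|74|0e|9b|3e|
→ t2 |8d|74|74|0e|0e|9b|9b|3e|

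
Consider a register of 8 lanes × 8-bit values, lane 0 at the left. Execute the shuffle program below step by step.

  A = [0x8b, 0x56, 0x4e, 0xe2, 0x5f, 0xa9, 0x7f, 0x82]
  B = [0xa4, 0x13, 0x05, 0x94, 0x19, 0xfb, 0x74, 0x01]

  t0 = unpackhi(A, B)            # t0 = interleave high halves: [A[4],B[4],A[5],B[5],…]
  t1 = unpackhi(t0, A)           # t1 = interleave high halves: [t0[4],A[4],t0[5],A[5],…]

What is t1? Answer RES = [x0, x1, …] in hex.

RES = [ 0x7f  0x5f  0x74  0xa9  0x82  0x7f  0x01  0x82 ]

  t0: 5f 19 a9 fb 7f 74 82 01
  t1: 7f 5f 74 a9 82 7f 01 82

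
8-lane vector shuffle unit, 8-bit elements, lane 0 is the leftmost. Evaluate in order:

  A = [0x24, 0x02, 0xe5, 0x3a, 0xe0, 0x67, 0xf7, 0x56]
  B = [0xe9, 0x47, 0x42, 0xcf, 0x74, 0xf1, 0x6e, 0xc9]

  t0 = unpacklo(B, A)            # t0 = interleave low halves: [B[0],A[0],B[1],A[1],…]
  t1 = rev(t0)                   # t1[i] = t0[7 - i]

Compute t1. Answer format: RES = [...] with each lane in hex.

→ t0 |e9|24|47|02|42|e5|cf|3a|
→ t1 |3a|cf|e5|42|02|47|24|e9|

RES = [ 0x3a  0xcf  0xe5  0x42  0x02  0x47  0x24  0xe9 ]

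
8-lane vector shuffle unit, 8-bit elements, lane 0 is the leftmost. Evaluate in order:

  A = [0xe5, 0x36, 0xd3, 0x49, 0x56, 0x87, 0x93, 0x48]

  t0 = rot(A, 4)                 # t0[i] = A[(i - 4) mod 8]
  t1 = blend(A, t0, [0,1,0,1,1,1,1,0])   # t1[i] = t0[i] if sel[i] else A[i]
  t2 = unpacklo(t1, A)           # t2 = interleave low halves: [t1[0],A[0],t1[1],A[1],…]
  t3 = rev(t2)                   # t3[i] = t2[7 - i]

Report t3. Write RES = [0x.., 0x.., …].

  t0: 56 87 93 48 e5 36 d3 49
  t1: e5 87 d3 48 e5 36 d3 48
  t2: e5 e5 87 36 d3 d3 48 49
  t3: 49 48 d3 d3 36 87 e5 e5

RES = [ 0x49  0x48  0xd3  0xd3  0x36  0x87  0xe5  0xe5 ]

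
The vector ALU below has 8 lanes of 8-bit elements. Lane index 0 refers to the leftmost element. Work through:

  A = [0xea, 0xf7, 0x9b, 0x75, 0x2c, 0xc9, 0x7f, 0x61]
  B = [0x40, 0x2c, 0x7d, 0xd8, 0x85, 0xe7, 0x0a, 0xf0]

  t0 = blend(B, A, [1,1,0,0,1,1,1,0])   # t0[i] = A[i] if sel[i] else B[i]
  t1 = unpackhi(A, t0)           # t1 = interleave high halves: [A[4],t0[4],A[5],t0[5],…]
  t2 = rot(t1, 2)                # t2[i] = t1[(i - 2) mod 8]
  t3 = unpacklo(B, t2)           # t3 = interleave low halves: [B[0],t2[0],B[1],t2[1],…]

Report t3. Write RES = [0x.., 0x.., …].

  t0: ea f7 7d d8 2c c9 7f f0
  t1: 2c 2c c9 c9 7f 7f 61 f0
  t2: 61 f0 2c 2c c9 c9 7f 7f
  t3: 40 61 2c f0 7d 2c d8 2c

RES = [ 0x40  0x61  0x2c  0xf0  0x7d  0x2c  0xd8  0x2c ]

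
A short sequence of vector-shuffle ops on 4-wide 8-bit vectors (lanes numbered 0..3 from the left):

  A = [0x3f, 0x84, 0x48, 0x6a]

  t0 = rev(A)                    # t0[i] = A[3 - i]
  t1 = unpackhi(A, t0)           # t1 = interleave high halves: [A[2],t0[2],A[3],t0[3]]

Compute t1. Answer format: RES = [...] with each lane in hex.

RES = [ 0x48  0x84  0x6a  0x3f ]

→ t0 |6a|48|84|3f|
→ t1 |48|84|6a|3f|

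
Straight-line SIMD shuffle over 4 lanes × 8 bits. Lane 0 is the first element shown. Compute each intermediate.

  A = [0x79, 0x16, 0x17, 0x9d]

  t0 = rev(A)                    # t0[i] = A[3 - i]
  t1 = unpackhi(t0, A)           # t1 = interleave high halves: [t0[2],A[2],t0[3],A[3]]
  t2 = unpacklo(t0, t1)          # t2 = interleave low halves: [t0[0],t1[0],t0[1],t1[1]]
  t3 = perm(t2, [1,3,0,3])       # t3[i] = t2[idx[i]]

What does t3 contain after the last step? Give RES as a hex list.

RES = [0x16, 0x17, 0x9d, 0x17]

  t0: 9d 17 16 79
  t1: 16 17 79 9d
  t2: 9d 16 17 17
  t3: 16 17 9d 17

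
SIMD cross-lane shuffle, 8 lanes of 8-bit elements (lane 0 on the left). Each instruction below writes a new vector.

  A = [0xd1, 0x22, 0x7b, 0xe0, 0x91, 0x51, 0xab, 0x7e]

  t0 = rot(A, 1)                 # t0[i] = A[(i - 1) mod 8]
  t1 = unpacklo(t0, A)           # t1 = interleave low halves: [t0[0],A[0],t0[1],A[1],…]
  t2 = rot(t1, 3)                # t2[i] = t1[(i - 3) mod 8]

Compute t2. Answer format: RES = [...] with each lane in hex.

RES = [ 0x7b  0x7b  0xe0  0x7e  0xd1  0xd1  0x22  0x22 ]

t0 = [0x7e, 0xd1, 0x22, 0x7b, 0xe0, 0x91, 0x51, 0xab]
t1 = [0x7e, 0xd1, 0xd1, 0x22, 0x22, 0x7b, 0x7b, 0xe0]
t2 = [0x7b, 0x7b, 0xe0, 0x7e, 0xd1, 0xd1, 0x22, 0x22]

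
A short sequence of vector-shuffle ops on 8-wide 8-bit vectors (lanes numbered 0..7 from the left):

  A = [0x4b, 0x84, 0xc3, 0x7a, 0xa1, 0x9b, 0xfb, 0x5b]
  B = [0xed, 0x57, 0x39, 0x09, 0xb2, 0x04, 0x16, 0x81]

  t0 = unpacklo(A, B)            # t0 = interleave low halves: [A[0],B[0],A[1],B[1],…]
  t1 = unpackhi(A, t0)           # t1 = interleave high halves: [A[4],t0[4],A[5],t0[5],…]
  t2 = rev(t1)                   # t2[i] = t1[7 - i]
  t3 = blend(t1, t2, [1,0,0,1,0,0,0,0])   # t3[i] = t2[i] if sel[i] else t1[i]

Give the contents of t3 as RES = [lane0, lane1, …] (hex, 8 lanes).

t0 = [0x4b, 0xed, 0x84, 0x57, 0xc3, 0x39, 0x7a, 0x09]
t1 = [0xa1, 0xc3, 0x9b, 0x39, 0xfb, 0x7a, 0x5b, 0x09]
t2 = [0x09, 0x5b, 0x7a, 0xfb, 0x39, 0x9b, 0xc3, 0xa1]
t3 = [0x09, 0xc3, 0x9b, 0xfb, 0xfb, 0x7a, 0x5b, 0x09]

RES = [ 0x09  0xc3  0x9b  0xfb  0xfb  0x7a  0x5b  0x09 ]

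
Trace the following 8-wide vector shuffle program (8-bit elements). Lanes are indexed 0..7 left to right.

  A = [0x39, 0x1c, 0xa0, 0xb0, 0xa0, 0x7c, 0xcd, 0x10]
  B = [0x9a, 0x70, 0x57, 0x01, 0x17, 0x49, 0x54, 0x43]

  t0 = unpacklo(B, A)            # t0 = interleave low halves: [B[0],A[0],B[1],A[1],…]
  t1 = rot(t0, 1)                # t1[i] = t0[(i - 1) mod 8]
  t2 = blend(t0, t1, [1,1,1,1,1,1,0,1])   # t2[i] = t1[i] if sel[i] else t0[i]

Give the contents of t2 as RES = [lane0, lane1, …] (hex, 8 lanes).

RES = [ 0xb0  0x9a  0x39  0x70  0x1c  0x57  0x01  0x01 ]

t0 = [0x9a, 0x39, 0x70, 0x1c, 0x57, 0xa0, 0x01, 0xb0]
t1 = [0xb0, 0x9a, 0x39, 0x70, 0x1c, 0x57, 0xa0, 0x01]
t2 = [0xb0, 0x9a, 0x39, 0x70, 0x1c, 0x57, 0x01, 0x01]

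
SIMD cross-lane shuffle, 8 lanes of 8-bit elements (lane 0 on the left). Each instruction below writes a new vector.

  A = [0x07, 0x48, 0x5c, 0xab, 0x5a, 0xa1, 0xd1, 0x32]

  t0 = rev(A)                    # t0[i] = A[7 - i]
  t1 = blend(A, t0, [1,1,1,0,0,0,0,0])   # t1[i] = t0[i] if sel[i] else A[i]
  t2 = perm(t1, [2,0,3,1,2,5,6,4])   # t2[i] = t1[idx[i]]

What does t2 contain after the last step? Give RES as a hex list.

t0 = [0x32, 0xd1, 0xa1, 0x5a, 0xab, 0x5c, 0x48, 0x07]
t1 = [0x32, 0xd1, 0xa1, 0xab, 0x5a, 0xa1, 0xd1, 0x32]
t2 = [0xa1, 0x32, 0xab, 0xd1, 0xa1, 0xa1, 0xd1, 0x5a]

RES = [0xa1, 0x32, 0xab, 0xd1, 0xa1, 0xa1, 0xd1, 0x5a]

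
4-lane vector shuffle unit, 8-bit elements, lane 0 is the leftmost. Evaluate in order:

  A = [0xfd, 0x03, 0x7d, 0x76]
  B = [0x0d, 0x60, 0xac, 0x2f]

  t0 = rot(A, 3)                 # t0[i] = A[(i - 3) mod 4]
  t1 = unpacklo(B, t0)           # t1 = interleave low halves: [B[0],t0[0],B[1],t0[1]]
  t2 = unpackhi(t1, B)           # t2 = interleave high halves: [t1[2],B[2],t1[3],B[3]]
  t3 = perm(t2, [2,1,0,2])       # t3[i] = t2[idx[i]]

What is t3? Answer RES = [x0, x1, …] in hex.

RES = [0x7d, 0xac, 0x60, 0x7d]

→ t0 |03|7d|76|fd|
→ t1 |0d|03|60|7d|
→ t2 |60|ac|7d|2f|
→ t3 |7d|ac|60|7d|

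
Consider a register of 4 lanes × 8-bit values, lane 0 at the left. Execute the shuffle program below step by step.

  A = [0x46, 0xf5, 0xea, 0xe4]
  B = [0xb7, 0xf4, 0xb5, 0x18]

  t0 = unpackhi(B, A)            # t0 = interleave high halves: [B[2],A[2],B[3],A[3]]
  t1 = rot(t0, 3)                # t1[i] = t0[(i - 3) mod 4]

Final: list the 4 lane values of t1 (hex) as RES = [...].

RES = [ 0xea  0x18  0xe4  0xb5 ]

  t0: b5 ea 18 e4
  t1: ea 18 e4 b5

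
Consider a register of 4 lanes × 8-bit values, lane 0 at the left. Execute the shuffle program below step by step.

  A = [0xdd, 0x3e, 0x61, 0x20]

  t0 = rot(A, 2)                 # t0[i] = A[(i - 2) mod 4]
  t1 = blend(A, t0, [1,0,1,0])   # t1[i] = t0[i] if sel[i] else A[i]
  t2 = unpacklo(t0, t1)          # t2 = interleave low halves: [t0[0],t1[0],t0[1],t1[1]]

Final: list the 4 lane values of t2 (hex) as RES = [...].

→ t0 |61|20|dd|3e|
→ t1 |61|3e|dd|20|
→ t2 |61|61|20|3e|

RES = [ 0x61  0x61  0x20  0x3e ]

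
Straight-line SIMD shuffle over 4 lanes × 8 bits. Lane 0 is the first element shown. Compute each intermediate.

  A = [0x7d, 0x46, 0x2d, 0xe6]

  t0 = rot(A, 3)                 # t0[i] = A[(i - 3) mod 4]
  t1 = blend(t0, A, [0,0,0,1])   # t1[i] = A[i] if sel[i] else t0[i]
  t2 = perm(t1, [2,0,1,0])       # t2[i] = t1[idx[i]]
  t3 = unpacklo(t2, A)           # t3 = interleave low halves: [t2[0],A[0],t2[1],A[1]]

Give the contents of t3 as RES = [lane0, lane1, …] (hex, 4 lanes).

RES = [ 0xe6  0x7d  0x46  0x46 ]

→ t0 |46|2d|e6|7d|
→ t1 |46|2d|e6|e6|
→ t2 |e6|46|2d|46|
→ t3 |e6|7d|46|46|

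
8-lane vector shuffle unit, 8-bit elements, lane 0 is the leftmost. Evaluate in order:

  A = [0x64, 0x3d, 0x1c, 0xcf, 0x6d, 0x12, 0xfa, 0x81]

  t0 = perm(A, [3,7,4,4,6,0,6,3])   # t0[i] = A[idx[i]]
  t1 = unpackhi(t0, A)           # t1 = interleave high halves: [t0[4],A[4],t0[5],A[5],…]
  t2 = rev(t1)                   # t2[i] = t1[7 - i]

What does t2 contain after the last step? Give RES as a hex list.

RES = [ 0x81  0xcf  0xfa  0xfa  0x12  0x64  0x6d  0xfa ]

  t0: cf 81 6d 6d fa 64 fa cf
  t1: fa 6d 64 12 fa fa cf 81
  t2: 81 cf fa fa 12 64 6d fa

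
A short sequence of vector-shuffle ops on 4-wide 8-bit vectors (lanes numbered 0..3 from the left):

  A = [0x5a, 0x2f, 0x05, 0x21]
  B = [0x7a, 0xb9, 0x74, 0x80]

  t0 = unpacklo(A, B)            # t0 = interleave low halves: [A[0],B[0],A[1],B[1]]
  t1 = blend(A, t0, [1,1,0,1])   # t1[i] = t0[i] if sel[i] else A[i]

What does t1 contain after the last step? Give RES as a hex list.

t0 = [0x5a, 0x7a, 0x2f, 0xb9]
t1 = [0x5a, 0x7a, 0x05, 0xb9]

RES = [ 0x5a  0x7a  0x05  0xb9 ]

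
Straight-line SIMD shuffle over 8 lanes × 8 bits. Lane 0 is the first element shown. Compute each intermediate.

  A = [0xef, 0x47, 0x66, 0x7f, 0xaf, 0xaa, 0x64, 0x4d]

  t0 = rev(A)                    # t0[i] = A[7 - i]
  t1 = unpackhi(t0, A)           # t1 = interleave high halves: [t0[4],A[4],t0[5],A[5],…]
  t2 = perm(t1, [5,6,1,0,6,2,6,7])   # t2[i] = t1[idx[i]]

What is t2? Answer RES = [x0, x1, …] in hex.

RES = [ 0x64  0xef  0xaf  0x7f  0xef  0x66  0xef  0x4d ]

t0 = [0x4d, 0x64, 0xaa, 0xaf, 0x7f, 0x66, 0x47, 0xef]
t1 = [0x7f, 0xaf, 0x66, 0xaa, 0x47, 0x64, 0xef, 0x4d]
t2 = [0x64, 0xef, 0xaf, 0x7f, 0xef, 0x66, 0xef, 0x4d]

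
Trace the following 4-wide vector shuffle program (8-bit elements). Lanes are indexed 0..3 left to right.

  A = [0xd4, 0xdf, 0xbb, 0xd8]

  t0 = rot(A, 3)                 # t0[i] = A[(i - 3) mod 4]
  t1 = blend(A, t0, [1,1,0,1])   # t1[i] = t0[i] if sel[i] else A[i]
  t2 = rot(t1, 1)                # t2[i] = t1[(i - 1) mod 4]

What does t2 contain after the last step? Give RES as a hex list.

RES = [0xd4, 0xdf, 0xbb, 0xbb]

  t0: df bb d8 d4
  t1: df bb bb d4
  t2: d4 df bb bb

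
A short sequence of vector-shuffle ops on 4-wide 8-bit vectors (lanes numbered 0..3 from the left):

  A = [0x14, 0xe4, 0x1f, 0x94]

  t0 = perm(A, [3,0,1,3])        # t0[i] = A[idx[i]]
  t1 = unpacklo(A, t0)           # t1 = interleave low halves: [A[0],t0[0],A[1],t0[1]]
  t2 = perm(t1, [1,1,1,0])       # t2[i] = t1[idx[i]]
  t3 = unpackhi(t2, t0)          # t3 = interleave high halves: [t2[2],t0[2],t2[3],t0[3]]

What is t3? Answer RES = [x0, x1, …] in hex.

→ t0 |94|14|e4|94|
→ t1 |14|94|e4|14|
→ t2 |94|94|94|14|
→ t3 |94|e4|14|94|

RES = [0x94, 0xe4, 0x14, 0x94]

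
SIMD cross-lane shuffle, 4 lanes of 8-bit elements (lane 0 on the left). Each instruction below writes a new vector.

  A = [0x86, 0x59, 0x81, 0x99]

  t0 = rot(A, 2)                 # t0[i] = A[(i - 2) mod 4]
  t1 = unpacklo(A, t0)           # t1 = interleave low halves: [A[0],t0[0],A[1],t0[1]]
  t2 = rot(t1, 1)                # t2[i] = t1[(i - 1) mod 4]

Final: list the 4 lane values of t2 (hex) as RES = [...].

RES = [ 0x99  0x86  0x81  0x59 ]

t0 = [0x81, 0x99, 0x86, 0x59]
t1 = [0x86, 0x81, 0x59, 0x99]
t2 = [0x99, 0x86, 0x81, 0x59]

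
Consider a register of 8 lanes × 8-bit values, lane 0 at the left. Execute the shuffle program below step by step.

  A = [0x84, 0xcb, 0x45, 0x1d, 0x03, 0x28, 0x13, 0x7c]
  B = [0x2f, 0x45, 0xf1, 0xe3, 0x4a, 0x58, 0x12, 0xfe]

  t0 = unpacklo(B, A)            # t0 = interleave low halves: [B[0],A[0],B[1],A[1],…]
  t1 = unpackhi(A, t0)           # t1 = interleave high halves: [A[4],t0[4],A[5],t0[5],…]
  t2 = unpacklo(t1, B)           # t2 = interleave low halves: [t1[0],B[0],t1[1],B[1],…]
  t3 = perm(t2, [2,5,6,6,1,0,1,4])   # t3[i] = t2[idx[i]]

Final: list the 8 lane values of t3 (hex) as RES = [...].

RES = [ 0xf1  0xf1  0x45  0x45  0x2f  0x03  0x2f  0x28 ]

  t0: 2f 84 45 cb f1 45 e3 1d
  t1: 03 f1 28 45 13 e3 7c 1d
  t2: 03 2f f1 45 28 f1 45 e3
  t3: f1 f1 45 45 2f 03 2f 28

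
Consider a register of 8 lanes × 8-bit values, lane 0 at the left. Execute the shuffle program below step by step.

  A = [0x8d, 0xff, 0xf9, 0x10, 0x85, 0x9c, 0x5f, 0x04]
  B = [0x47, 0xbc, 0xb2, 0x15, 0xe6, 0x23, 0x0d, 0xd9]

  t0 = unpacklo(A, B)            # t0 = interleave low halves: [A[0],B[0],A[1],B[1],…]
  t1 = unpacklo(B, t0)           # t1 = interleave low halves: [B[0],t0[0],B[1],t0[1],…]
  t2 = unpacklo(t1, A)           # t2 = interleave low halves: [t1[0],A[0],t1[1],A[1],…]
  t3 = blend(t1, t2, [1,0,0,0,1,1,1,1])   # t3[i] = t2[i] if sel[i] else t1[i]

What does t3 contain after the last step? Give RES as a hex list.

t0 = [0x8d, 0x47, 0xff, 0xbc, 0xf9, 0xb2, 0x10, 0x15]
t1 = [0x47, 0x8d, 0xbc, 0x47, 0xb2, 0xff, 0x15, 0xbc]
t2 = [0x47, 0x8d, 0x8d, 0xff, 0xbc, 0xf9, 0x47, 0x10]
t3 = [0x47, 0x8d, 0xbc, 0x47, 0xbc, 0xf9, 0x47, 0x10]

RES = [ 0x47  0x8d  0xbc  0x47  0xbc  0xf9  0x47  0x10 ]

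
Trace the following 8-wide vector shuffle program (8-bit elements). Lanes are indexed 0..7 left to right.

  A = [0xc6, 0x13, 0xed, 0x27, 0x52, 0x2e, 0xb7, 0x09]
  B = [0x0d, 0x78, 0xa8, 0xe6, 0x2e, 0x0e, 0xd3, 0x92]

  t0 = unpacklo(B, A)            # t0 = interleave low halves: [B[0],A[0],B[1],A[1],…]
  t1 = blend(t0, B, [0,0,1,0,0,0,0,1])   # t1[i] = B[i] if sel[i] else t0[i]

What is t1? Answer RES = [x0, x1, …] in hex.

  t0: 0d c6 78 13 a8 ed e6 27
  t1: 0d c6 a8 13 a8 ed e6 92

RES = [ 0x0d  0xc6  0xa8  0x13  0xa8  0xed  0xe6  0x92 ]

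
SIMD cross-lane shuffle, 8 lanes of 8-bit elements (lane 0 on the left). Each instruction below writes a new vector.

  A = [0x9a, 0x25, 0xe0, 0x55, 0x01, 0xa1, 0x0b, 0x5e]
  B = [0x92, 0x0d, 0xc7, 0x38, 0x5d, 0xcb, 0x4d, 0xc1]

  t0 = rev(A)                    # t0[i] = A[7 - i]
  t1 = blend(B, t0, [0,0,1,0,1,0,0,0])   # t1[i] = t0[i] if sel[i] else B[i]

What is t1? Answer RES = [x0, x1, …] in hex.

t0 = [0x5e, 0x0b, 0xa1, 0x01, 0x55, 0xe0, 0x25, 0x9a]
t1 = [0x92, 0x0d, 0xa1, 0x38, 0x55, 0xcb, 0x4d, 0xc1]

RES = [0x92, 0x0d, 0xa1, 0x38, 0x55, 0xcb, 0x4d, 0xc1]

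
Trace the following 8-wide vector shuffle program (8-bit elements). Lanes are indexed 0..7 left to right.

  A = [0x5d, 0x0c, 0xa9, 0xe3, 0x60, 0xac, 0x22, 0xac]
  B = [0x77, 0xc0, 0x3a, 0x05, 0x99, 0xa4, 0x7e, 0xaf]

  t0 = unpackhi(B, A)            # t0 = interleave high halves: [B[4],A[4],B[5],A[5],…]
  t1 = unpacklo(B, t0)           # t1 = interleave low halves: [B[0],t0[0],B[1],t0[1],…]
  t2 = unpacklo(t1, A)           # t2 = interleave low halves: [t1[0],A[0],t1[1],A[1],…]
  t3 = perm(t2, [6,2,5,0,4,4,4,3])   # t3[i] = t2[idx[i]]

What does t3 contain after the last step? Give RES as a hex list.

  t0: 99 60 a4 ac 7e 22 af ac
  t1: 77 99 c0 60 3a a4 05 ac
  t2: 77 5d 99 0c c0 a9 60 e3
  t3: 60 99 a9 77 c0 c0 c0 0c

RES = [ 0x60  0x99  0xa9  0x77  0xc0  0xc0  0xc0  0x0c ]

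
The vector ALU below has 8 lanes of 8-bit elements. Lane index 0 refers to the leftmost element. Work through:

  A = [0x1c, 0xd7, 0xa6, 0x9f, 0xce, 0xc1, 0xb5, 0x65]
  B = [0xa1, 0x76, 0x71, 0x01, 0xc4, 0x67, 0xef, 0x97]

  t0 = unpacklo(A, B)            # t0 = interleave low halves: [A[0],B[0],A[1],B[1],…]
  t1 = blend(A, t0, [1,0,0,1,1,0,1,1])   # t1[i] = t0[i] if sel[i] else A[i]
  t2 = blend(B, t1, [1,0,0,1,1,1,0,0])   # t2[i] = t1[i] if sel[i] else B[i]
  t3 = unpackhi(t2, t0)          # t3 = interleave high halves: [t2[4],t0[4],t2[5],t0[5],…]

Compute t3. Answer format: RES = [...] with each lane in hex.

RES = [ 0xa6  0xa6  0xc1  0x71  0xef  0x9f  0x97  0x01 ]

→ t0 |1c|a1|d7|76|a6|71|9f|01|
→ t1 |1c|d7|a6|76|a6|c1|9f|01|
→ t2 |1c|76|71|76|a6|c1|ef|97|
→ t3 |a6|a6|c1|71|ef|9f|97|01|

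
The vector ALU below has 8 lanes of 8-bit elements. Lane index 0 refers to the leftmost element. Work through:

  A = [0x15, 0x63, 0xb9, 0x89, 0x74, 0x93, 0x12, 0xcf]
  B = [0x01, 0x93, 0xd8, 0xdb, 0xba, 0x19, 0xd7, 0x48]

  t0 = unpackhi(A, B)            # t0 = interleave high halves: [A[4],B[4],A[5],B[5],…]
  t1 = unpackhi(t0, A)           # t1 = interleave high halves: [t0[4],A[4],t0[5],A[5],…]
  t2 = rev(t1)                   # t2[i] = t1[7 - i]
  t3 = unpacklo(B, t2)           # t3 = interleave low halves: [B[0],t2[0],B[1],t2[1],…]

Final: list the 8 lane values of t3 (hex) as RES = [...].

→ t0 |74|ba|93|19|12|d7|cf|48|
→ t1 |12|74|d7|93|cf|12|48|cf|
→ t2 |cf|48|12|cf|93|d7|74|12|
→ t3 |01|cf|93|48|d8|12|db|cf|

RES = [0x01, 0xcf, 0x93, 0x48, 0xd8, 0x12, 0xdb, 0xcf]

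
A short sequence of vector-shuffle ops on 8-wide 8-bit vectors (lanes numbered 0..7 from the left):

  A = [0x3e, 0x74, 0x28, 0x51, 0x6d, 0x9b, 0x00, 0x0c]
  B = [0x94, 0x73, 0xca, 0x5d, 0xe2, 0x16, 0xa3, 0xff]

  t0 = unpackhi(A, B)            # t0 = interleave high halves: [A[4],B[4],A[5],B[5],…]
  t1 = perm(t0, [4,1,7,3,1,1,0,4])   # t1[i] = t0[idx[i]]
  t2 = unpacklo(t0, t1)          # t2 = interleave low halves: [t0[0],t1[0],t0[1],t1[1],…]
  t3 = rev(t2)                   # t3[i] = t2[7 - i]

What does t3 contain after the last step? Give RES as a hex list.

RES = [0x16, 0x16, 0xff, 0x9b, 0xe2, 0xe2, 0x00, 0x6d]

  t0: 6d e2 9b 16 00 a3 0c ff
  t1: 00 e2 ff 16 e2 e2 6d 00
  t2: 6d 00 e2 e2 9b ff 16 16
  t3: 16 16 ff 9b e2 e2 00 6d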